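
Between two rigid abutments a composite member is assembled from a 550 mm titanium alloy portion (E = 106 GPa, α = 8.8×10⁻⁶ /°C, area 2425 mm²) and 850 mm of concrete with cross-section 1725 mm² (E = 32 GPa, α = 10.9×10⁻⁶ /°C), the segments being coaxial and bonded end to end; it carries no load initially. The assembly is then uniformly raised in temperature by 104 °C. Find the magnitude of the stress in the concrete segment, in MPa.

With the walls removed the bar would change length by δ_free = Σ αᵢΔT Lᵢ = 8.8×10⁻⁶×104×550 + 10.9×10⁻⁶×104×850 = 1.467 mm.
The walls prevent any net length change, so an axial force P (same in every segment) develops. Compatibility: P · Σ Lᵢ/(AᵢEᵢ) = δ_free.
The series flexibility is Σ Lᵢ/(AᵢEᵢ) = 550/(2425×106×10³) + 850/(1725×32×10³) = 1.754×10⁻⁵ mm/N.
Hence P = δ_free / Σ(L/AE) = 1.467/1.754×10⁻⁵ = 83.64 kN (compressive).
σ_{concrete} = P / A = 83640 / 1725 = 48.49 MPa.

σ ≈ 48.5 MPa (compressive)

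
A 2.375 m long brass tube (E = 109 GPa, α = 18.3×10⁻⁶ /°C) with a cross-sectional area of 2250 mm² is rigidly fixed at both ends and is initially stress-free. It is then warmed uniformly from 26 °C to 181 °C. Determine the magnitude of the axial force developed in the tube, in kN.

With zero net strain, σ = E·αΔT = 109 GPa × 18.3×10⁻⁶ × 155 = 309.2 MPa.
P = AEαΔT = 2250 × 109×10³ × 18.3×10⁻⁶ × 155 = 695.7 kN (compressive).

P ≈ 696 kN (compressive)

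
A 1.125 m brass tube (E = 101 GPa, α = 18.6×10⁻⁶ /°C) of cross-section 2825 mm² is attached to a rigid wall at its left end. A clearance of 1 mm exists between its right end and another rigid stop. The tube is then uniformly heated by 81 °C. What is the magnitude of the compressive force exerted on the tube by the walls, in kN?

Unrestrained expansion: δ_free = αΔT L = 18.6×10⁻⁶ × 81 × 1125 = 1.695 mm.
After closing the 1 mm clearance, 1.695 − 1 = 0.6949 mm of expansion remains to be suppressed by the wall.
Compatibility: PL/(AE) = 0.6949 mm, so σ = P/A = E × (0.6949/1125) = 62.39 MPa.
P = σA = 62.39 × 2825 = 176.2 kN.

P ≈ 176 kN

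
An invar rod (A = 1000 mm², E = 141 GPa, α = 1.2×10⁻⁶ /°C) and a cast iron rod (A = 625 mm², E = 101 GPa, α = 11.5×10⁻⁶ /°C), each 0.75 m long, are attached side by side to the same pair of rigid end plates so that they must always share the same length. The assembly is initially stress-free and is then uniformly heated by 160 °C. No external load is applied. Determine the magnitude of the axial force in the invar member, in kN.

P ≈ 71.9 kN (tensile in the invar)

Equilibrium of a rigid end plate with no external load gives equal and opposite internal forces ±P in the two members. Since α_{cast iron} > α_{invar}, heating drives the cast iron into compression and the invar into tension.
Equating the net (thermal + elastic) strains gives |α₁ − α₂|·ΔT = P·[1/(A₁E₁) + 1/(A₂E₂)].
|α₁ − α₂|·ΔT = 10.3×10⁻⁶ × 160 = 0.001648.
1/(A₁E₁) + 1/(A₂E₂) = 1/(1000×141×10³) + 1/(625×101×10³) = 2.293×10⁻⁸ N⁻¹.
So P = 0.001648 / 2.293×10⁻⁸ = 71.86 kN.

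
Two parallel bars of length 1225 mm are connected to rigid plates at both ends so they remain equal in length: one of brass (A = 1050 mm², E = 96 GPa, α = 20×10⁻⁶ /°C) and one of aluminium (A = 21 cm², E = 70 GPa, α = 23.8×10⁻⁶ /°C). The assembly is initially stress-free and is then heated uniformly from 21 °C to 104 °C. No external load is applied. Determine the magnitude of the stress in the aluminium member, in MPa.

σ ≈ 8.98 MPa (compressive)

The aluminium has the larger α, so on heating it would change length more than the brass if both were free. The rigid plates force a common final length, so the aluminium is put into compression and the brass into tension, with equal and opposite forces P (no external load).
Setting the final lengths equal and cancelling L: (α₁ − α₂)ΔT = P/(A₁E₁) + P/(A₂E₂).
|α₁ − α₂|·ΔT = 3.8×10⁻⁶ × 83 = 0.0003154.
1/(A₁E₁) + 1/(A₂E₂) = 1/(1050×96×10³) + 1/(2100×70×10³) = 1.672×10⁻⁸ N⁻¹.
P = 0.0003154 / 1.672×10⁻⁸ = 18860 N = 18.86 kN.
σ_{aluminium} = P/A₂ = 18860/2100 = 8.981 MPa, compressive.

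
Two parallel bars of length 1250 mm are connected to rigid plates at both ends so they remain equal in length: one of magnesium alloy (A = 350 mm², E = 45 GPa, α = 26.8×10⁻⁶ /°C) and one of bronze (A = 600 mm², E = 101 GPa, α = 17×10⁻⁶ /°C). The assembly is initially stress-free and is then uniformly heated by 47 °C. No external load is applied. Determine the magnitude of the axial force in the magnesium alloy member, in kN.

P ≈ 5.76 kN (compressive in the magnesium alloy)

The magnesium alloy has the larger α, so on heating it would change length more than the bronze if both were free. The rigid plates force a common final length, so the magnesium alloy is put into compression and the bronze into tension, with equal and opposite forces P (no external load).
Equating the net (thermal + elastic) strains gives |α₁ − α₂|·ΔT = P·[1/(A₁E₁) + 1/(A₂E₂)].
|α₁ − α₂|·ΔT = 9.8×10⁻⁶ × 47 = 0.0004606.
1/(A₁E₁) + 1/(A₂E₂) = 1/(350×45×10³) + 1/(600×101×10³) = 7.999×10⁻⁸ N⁻¹.
P = 0.0004606 / 7.999×10⁻⁸ = 5758 N = 5.758 kN.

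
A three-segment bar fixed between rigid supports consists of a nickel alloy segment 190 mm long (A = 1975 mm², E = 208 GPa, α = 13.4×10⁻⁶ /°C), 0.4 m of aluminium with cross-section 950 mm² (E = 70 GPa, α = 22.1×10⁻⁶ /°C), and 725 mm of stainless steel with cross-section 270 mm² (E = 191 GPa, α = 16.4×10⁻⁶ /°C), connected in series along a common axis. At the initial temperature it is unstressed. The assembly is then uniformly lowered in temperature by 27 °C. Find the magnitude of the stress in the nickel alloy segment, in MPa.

If the supports were absent, the total length change would be Σ αᵢΔT Lᵢ = 13.4×10⁻⁶×27×190 + 22.1×10⁻⁶×27×400 + 16.4×10⁻⁶×27×725 = 0.6285 mm.
The rigid supports impose zero overall length change; the single axial force P common to all segments must satisfy P Σ Lᵢ/(AᵢEᵢ) = δ_free.
Σ Lᵢ/(AᵢEᵢ) = 190/(1975×208×10³) + 400/(950×70×10³) + 725/(270×191×10³) = 2.054×10⁻⁵ mm/N.
Hence P = δ_free / Σ(L/AE) = 0.6285/2.054×10⁻⁵ = 30.6 kN (tensile).
σ_{nickel alloy} = P / A = 30600 / 1975 = 15.49 MPa.

σ ≈ 15.5 MPa (tensile)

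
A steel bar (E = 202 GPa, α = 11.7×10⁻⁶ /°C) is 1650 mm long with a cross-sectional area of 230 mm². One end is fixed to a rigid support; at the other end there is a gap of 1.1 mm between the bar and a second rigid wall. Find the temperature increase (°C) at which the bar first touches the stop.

ΔT ≈ 57 °C

The gap closes when αΔT L = 1.1 mm, since the bar is still unstressed at that instant.
So ΔT = g/(αL) = 1.1/(11.7×10⁻⁶ × 1650) = 56.98 °C.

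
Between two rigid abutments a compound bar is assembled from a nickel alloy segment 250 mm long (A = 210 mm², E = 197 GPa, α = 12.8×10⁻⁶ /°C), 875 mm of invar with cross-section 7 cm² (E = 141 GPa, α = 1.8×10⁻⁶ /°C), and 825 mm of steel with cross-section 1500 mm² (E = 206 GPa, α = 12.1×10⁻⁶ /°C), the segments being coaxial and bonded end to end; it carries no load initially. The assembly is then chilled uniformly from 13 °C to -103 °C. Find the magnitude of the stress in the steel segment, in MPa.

Free thermal contraction of the whole bar: Σ αᵢΔT Lᵢ = 12.8×10⁻⁶×116×250 + 1.8×10⁻⁶×116×875 + 12.1×10⁻⁶×116×825 = 1.712 mm.
The walls prevent any net length change, so an axial force P (same in every segment) develops. Compatibility: P · Σ Lᵢ/(AᵢEᵢ) = δ_free.
The series flexibility is Σ Lᵢ/(AᵢEᵢ) = 250/(210×197×10³) + 875/(700×141×10³) + 825/(1500×206×10³) = 1.758×10⁻⁵ mm/N.
Hence P = δ_free / Σ(L/AE) = 1.712/1.758×10⁻⁵ = 97.39 kN (tensile).
σ_{steel} = P / A = 97390 / 1500 = 64.92 MPa.

σ ≈ 64.9 MPa (tensile)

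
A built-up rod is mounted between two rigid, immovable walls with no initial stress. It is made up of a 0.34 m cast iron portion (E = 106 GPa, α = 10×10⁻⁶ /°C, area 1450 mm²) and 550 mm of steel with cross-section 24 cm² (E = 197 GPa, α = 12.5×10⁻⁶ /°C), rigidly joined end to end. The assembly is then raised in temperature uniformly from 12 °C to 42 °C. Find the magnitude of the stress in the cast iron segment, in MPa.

σ ≈ 63 MPa (compressive)

Free thermal expansion of the whole bar: Σ αᵢΔT Lᵢ = 10×10⁻⁶×30×340 + 12.5×10⁻⁶×30×550 = 0.3082 mm.
Since the ends are fixed, an axial force P builds up, equal in every segment, with P · Σ Lᵢ/(AᵢEᵢ) = δ_free.
Σ Lᵢ/(AᵢEᵢ) = 340/(1450×106×10³) + 550/(2400×197×10³) = 3.375×10⁻⁶ mm/N.
Hence P = δ_free / Σ(L/AE) = 0.3082/3.375×10⁻⁶ = 91.32 kN (compressive).
σ_{cast iron} = P / A = 91320 / 1450 = 62.98 MPa.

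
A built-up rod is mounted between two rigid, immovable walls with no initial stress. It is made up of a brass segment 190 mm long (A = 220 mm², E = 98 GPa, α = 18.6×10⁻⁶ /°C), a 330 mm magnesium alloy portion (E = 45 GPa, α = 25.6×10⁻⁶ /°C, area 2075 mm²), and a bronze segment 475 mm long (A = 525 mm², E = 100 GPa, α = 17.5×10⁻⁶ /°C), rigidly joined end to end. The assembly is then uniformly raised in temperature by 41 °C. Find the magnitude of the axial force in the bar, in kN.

P ≈ 38.9 kN (compressive)

Free thermal expansion of the whole bar: Σ αᵢΔT Lᵢ = 18.6×10⁻⁶×41×190 + 25.6×10⁻⁶×41×330 + 17.5×10⁻⁶×41×475 = 0.8321 mm.
Since the ends are fixed, an axial force P builds up, equal in every segment, with P · Σ Lᵢ/(AᵢEᵢ) = δ_free.
The series flexibility is Σ Lᵢ/(AᵢEᵢ) = 190/(220×98×10³) + 330/(2075×45×10³) + 475/(525×100×10³) = 2.139×10⁻⁵ mm/N.
P = 0.8321 / 2.139×10⁻⁵ = 38890 N = 38.89 kN, compressive.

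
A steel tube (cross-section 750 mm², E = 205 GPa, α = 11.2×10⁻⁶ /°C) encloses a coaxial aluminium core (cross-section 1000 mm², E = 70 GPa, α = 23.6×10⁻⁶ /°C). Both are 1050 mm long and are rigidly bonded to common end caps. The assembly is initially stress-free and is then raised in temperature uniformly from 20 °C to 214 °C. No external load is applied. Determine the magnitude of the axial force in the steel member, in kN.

The aluminium has the larger α, so on heating it would change length more than the steel if both were free. The rigid plates force a common final length, so the aluminium is put into compression and the steel into tension, with equal and opposite forces P (no external load).
Setting the final lengths equal and cancelling L: (α₁ − α₂)ΔT = P/(A₁E₁) + P/(A₂E₂).
|α₁ − α₂|·ΔT = 12.4×10⁻⁶ × 194 = 0.002406.
1/(A₁E₁) + 1/(A₂E₂) = 1/(750×205×10³) + 1/(1000×70×10³) = 2.079×10⁻⁸ N⁻¹.
P = 0.002406 / 2.079×10⁻⁸ = 115700 N = 115.7 kN.

P ≈ 116 kN (tensile in the steel)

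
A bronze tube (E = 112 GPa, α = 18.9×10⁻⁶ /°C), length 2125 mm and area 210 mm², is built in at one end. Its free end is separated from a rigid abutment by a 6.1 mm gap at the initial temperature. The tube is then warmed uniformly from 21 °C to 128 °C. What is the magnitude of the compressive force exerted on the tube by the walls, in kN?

If the wall were absent the tube would grow by αΔT L = 18.9×10⁻⁶ × 107 × 2125 = 4.297 mm.
Since δ_free = 4.3 mm is less than the 6.1 mm gap, the tube never touches the wall. No axial force develops.

P ≈ 0 kN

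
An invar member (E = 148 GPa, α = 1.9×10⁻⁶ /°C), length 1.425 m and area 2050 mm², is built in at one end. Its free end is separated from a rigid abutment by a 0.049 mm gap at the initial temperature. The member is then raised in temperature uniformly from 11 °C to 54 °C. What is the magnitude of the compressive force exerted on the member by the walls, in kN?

P ≈ 14.4 kN

Free thermal elongation = αΔT L = 1.9×10⁻⁶ × 43 × 1425 = 0.1164 mm.
The gap closes (δ_free > 0.049 mm) and the wall then resists a further 0.1164 − 0.049 = 0.06742 mm of expansion.
So σ = E(δ_free − g)/L = 148×10³ × 0.06742/1425 = 7.002 MPa.
Force on the wall = σA = 7.002 × 2050 mm² = 14.36 kN.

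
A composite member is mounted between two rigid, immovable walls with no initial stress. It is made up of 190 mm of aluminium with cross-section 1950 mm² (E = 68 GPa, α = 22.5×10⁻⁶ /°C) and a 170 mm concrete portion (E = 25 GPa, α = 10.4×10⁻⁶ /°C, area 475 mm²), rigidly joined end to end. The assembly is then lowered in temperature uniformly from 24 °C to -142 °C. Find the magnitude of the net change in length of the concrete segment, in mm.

|ΔL| ≈ 0.618 mm

If the supports were absent, the total length change would be Σ αᵢΔT Lᵢ = 22.5×10⁻⁶×166×190 + 10.4×10⁻⁶×166×170 = 1.003 mm.
The rigid supports impose zero overall length change; the single axial force P common to all segments must satisfy P Σ Lᵢ/(AᵢEᵢ) = δ_free.
The series flexibility is Σ Lᵢ/(AᵢEᵢ) = 190/(1950×68×10³) + 170/(475×25×10³) = 1.575×10⁻⁵ mm/N.
So P = 1.003 / 1.575×10⁻⁵ = 63.7 kN, tensile.
For the concrete segment, free thermal change = 10.4×10⁻⁶×166×170 = 0.2935 mm and elastic change from P = 63700×170/(475×25×10³) = 0.9119 mm; these oppose, so the net change is 0.618 mm (segment lengthens).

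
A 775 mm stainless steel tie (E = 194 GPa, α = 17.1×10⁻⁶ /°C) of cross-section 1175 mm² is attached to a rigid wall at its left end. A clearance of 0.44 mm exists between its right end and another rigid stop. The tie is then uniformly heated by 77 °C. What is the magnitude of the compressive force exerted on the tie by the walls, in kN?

P ≈ 171 kN

If the wall were absent the tie would grow by αΔT L = 17.1×10⁻⁶ × 77 × 775 = 1.02 mm.
After closing the 0.44 mm clearance, 1.02 − 0.44 = 0.5804 mm of expansion remains to be suppressed by the wall.
Compatibility: PL/(AE) = 0.5804 mm, so σ = P/A = E × (0.5804/775) = 145.3 MPa.
P = σA = 145.3 × 1175 = 170.7 kN.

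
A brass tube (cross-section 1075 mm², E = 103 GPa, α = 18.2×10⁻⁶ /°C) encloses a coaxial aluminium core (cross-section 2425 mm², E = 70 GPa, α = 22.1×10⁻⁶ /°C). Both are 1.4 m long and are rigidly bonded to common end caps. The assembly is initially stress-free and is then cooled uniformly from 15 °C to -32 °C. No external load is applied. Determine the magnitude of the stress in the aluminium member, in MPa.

Both members must finish at the same length. With the larger α, the aluminium tends to over-contract; the plates restrain it, putting the aluminium in tension and the brass in compression. With no external load the two internal forces are equal and opposite, magnitude P.
Compatibility of the two members (thermal + elastic change equal): (α₁ − α₂)ΔT = P·[1/(A₁E₁) + 1/(A₂E₂)].
|α₁ − α₂|·ΔT = 3.9×10⁻⁶ × 47 = 0.0001833.
1/(A₁E₁) + 1/(A₂E₂) = 1/(1075×103×10³) + 1/(2425×70×10³) = 1.492×10⁻⁸ N⁻¹.
So P = 0.0001833 / 1.492×10⁻⁸ = 12.28 kN.
σ_{aluminium} = P/A₂ = 12280/2425 = 5.065 MPa, tensile.

σ ≈ 5.07 MPa (tensile)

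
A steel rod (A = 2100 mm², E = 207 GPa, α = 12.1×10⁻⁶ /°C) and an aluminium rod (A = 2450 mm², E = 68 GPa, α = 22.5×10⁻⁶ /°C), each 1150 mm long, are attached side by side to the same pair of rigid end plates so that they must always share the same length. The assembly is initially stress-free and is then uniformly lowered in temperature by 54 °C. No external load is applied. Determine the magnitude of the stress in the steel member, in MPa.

Both members must finish at the same length. With the larger α, the aluminium tends to over-contract; the plates restrain it, putting the aluminium in tension and the steel in compression. With no external load the two internal forces are equal and opposite, magnitude P.
Compatibility of the two members (thermal + elastic change equal): (α₁ − α₂)ΔT = P·[1/(A₁E₁) + 1/(A₂E₂)].
|α₁ − α₂|·ΔT = 10.4×10⁻⁶ × 54 = 0.0005616.
1/(A₁E₁) + 1/(A₂E₂) = 1/(2100×207×10³) + 1/(2450×68×10³) = 8.303×10⁻⁹ N⁻¹.
So P = 0.0005616 / 8.303×10⁻⁹ = 67.64 kN.
σ_{steel} = P/A₁ = 67640/2100 = 32.21 MPa, compressive.

σ ≈ 32.2 MPa (compressive)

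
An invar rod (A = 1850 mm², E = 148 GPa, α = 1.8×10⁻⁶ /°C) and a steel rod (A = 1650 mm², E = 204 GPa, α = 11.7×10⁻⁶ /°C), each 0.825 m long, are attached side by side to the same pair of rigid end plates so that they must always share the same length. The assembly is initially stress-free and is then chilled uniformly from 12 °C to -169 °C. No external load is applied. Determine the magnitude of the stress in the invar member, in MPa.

Equilibrium of a rigid end plate with no external load gives equal and opposite internal forces ±P in the two members. Since α_{steel} > α_{invar}, cooling drives the steel into tension and the invar into compression.
Equating the net (thermal + elastic) strains gives |α₁ − α₂|·ΔT = P·[1/(A₁E₁) + 1/(A₂E₂)].
|α₁ − α₂|·ΔT = 9.9×10⁻⁶ × 181 = 0.001792.
1/(A₁E₁) + 1/(A₂E₂) = 1/(1850×148×10³) + 1/(1650×204×10³) = 6.623×10⁻⁹ N⁻¹.
P = 0.001792 / 6.623×10⁻⁹ = 270500 N = 270.5 kN.
σ_{invar} = P/A₁ = 270500/1850 = 146.2 MPa, compressive.

σ ≈ 146 MPa (compressive)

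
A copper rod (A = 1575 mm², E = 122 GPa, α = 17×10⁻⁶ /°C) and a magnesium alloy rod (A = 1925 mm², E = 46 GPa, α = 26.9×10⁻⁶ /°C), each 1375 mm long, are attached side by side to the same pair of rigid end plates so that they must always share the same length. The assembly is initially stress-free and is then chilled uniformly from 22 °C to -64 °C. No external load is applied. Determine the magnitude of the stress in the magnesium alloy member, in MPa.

σ ≈ 26.8 MPa (tensile)

The magnesium alloy has the larger α, so on cooling it would change length more than the copper if both were free. The rigid plates force a common final length, so the magnesium alloy is put into tension and the copper into compression, with equal and opposite forces P (no external load).
Compatibility of the two members (thermal + elastic change equal): (α₁ − α₂)ΔT = P·[1/(A₁E₁) + 1/(A₂E₂)].
|α₁ − α₂|·ΔT = 9.9×10⁻⁶ × 86 = 0.0008514.
1/(A₁E₁) + 1/(A₂E₂) = 1/(1575×122×10³) + 1/(1925×46×10³) = 1.65×10⁻⁸ N⁻¹.
So P = 0.0008514 / 1.65×10⁻⁸ = 51.61 kN.
σ_{magnesium alloy} = P/A₂ = 51610/1925 = 26.81 MPa, tensile.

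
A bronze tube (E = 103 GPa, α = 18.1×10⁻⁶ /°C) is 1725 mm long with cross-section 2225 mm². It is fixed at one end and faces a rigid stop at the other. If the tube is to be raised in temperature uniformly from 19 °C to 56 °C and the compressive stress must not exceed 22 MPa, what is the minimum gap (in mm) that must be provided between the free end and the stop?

g ≈ 0.787 mm

Free expansion if unrestrained: δ_free = αΔT L = 18.1×10⁻⁶ × 37 × 1725 = 1.155 mm.
At the allowable stress the elastic shortening the wall may impose is σL/E = 22 × 1725 / (103×10³) = 0.3684 mm.
The gap must absorb the remainder: g_min = 1.155 − 0.3684 = 0.7868 mm.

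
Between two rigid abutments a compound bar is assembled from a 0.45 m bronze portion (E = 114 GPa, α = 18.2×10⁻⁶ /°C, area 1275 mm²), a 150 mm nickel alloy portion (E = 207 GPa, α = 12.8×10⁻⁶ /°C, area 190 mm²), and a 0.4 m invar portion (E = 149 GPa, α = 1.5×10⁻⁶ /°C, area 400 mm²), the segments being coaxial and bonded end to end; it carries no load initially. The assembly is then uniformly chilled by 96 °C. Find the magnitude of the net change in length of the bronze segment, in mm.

Free thermal contraction of the whole bar: Σ αᵢΔT Lᵢ = 18.2×10⁻⁶×96×450 + 12.8×10⁻⁶×96×150 + 1.5×10⁻⁶×96×400 = 1.028 mm.
The walls prevent any net length change, so an axial force P (same in every segment) develops. Compatibility: P · Σ Lᵢ/(AᵢEᵢ) = δ_free.
Σ Lᵢ/(AᵢEᵢ) = 450/(1275×114×10³) + 150/(190×207×10³) + 400/(400×149×10³) = 1.362×10⁻⁵ mm/N.
P = 1.028 / 1.362×10⁻⁵ = 75480 N = 75.48 kN, tensile.
For the bronze segment, free thermal change = 18.2×10⁻⁶×96×450 = 0.7862 mm and elastic change from P = 75480×450/(1275×114×10³) = 0.2337 mm; these oppose, so the net change is 0.553 mm (segment shortens).

|ΔL| ≈ 0.553 mm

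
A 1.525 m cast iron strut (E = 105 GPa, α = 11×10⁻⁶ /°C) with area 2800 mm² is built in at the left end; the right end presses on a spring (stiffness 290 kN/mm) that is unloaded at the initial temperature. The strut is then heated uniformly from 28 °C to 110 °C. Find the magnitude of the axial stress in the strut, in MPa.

Free thermal expansion: δ_free = αΔT L = 11×10⁻⁶ × 82 × 1525 = 1.376 mm.
Let P be the compressive force at the spring. The strut shortens elastically by PL/(AE) and the spring compresses by P/k; together these equal δ_free.
P [ L/(AE) + 1/k ] = δ_free → P [ 1525/(2800×105×10³) + 1/(290×10³) ] = 1.376.
P = 1.376 / 8.635×10⁻⁶ = 159300 N.
σ = P/A = 159300/2800 = 56.89 MPa.

σ ≈ 56.9 MPa (compressive)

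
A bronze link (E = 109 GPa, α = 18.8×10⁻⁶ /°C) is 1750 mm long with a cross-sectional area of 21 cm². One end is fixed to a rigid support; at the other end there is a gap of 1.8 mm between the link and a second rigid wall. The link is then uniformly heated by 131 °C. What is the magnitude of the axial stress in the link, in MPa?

σ ≈ 156 MPa (compressive)

If the wall were absent the link would grow by αΔT L = 18.8×10⁻⁶ × 131 × 1750 = 4.31 mm.
After closing the 1.8 mm clearance, 4.31 − 1.8 = 2.51 mm of expansion remains to be suppressed by the wall.
Compatibility: PL/(AE) = 2.51 mm, so σ = P/A = E × (2.51/1750) = 156.3 MPa.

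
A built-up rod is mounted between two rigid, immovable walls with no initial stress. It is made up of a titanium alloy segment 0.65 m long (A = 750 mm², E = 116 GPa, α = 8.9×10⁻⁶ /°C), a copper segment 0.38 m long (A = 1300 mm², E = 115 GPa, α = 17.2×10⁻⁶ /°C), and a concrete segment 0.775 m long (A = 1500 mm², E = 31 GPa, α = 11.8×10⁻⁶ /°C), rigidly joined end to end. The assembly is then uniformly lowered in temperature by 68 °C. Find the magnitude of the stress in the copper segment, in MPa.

σ ≈ 42.1 MPa (tensile)

If the supports were absent, the total length change would be Σ αᵢΔT Lᵢ = 8.9×10⁻⁶×68×650 + 17.2×10⁻⁶×68×380 + 11.8×10⁻⁶×68×775 = 1.46 mm.
The rigid supports impose zero overall length change; the single axial force P common to all segments must satisfy P Σ Lᵢ/(AᵢEᵢ) = δ_free.
The series flexibility is Σ Lᵢ/(AᵢEᵢ) = 650/(750×116×10³) + 380/(1300×115×10³) + 775/(1500×31×10³) = 2.668×10⁻⁵ mm/N.
So P = 1.46 / 2.668×10⁻⁵ = 54.71 kN, tensile.
σ_{copper} = P / A = 54710 / 1300 = 42.09 MPa.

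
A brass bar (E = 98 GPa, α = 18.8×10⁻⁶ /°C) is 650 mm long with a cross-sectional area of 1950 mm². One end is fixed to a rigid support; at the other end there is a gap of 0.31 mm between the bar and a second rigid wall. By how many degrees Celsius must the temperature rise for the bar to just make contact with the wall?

ΔT ≈ 25.4 °C

The gap closes when αΔT L = 0.31 mm, since the bar is still unstressed at that instant.
ΔT = 0.31 / (18.8×10⁻⁶ × 650) = 25.37 °C.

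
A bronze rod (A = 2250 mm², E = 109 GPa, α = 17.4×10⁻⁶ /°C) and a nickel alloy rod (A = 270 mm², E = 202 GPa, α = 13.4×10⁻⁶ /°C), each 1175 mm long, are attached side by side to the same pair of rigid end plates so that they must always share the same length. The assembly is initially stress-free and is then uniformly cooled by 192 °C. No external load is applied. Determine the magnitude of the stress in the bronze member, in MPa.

σ ≈ 15.2 MPa (tensile)

Equilibrium of a rigid end plate with no external load gives equal and opposite internal forces ±P in the two members. Since α_{bronze} > α_{nickel alloy}, cooling drives the bronze into tension and the nickel alloy into compression.
Equating the net (thermal + elastic) strains gives |α₁ − α₂|·ΔT = P·[1/(A₁E₁) + 1/(A₂E₂)].
|α₁ − α₂|·ΔT = 4×10⁻⁶ × 192 = 0.000768.
1/(A₁E₁) + 1/(A₂E₂) = 1/(2250×109×10³) + 1/(270×202×10³) = 2.241×10⁻⁸ N⁻¹.
So P = 0.000768 / 2.241×10⁻⁸ = 34.27 kN.
σ_{bronze} = P/A₁ = 34270/2250 = 15.23 MPa, tensile.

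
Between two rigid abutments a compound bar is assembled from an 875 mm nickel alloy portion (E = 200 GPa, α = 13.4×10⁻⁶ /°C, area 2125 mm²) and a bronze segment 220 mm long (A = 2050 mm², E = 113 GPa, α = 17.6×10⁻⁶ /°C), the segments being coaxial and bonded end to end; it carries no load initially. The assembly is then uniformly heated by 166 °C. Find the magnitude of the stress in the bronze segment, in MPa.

Free thermal expansion of the whole bar: Σ αᵢΔT Lᵢ = 13.4×10⁻⁶×166×875 + 17.6×10⁻⁶×166×220 = 2.589 mm.
The walls prevent any net length change, so an axial force P (same in every segment) develops. Compatibility: P · Σ Lᵢ/(AᵢEᵢ) = δ_free.
Σ Lᵢ/(AᵢEᵢ) = 875/(2125×200×10³) + 220/(2050×113×10³) = 3.009×10⁻⁶ mm/N.
P = 2.589 / 3.009×10⁻⁶ = 860600 N = 860.6 kN, compressive.
σ_{bronze} = P / A = 860600 / 2050 = 419.8 MPa.

σ ≈ 420 MPa (compressive)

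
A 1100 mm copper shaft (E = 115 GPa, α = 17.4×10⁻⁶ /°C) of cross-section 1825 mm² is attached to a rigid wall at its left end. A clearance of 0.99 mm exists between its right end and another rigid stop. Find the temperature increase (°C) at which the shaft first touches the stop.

ΔT ≈ 51.7 °C

The gap closes when αΔT L = 0.99 mm, since the shaft is still unstressed at that instant.
So ΔT = g/(αL) = 0.99/(17.4×10⁻⁶ × 1100) = 51.72 °C.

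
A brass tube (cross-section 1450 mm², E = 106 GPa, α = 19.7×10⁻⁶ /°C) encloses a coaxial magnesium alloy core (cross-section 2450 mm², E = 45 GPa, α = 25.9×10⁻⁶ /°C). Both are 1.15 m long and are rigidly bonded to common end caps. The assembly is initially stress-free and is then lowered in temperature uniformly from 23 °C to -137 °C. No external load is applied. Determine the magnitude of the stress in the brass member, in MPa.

The magnesium alloy has the larger α, so on cooling it would change length more than the brass if both were free. The rigid plates force a common final length, so the magnesium alloy is put into tension and the brass into compression, with equal and opposite forces P (no external load).
Setting the final lengths equal and cancelling L: (α₁ − α₂)ΔT = P/(A₁E₁) + P/(A₂E₂).
|α₁ − α₂|·ΔT = 6.2×10⁻⁶ × 160 = 0.000992.
1/(A₁E₁) + 1/(A₂E₂) = 1/(1450×106×10³) + 1/(2450×45×10³) = 1.558×10⁻⁸ N⁻¹.
So P = 0.000992 / 1.558×10⁻⁸ = 63.69 kN.
σ_{brass} = P/A₁ = 63690/1450 = 43.92 MPa, compressive.

σ ≈ 43.9 MPa (compressive)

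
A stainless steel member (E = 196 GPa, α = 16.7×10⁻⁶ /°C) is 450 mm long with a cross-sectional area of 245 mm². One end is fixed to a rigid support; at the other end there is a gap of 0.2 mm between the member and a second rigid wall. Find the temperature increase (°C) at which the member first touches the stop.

ΔT ≈ 26.6 °C

The gap closes when αΔT L = 0.2 mm, since the member is still unstressed at that instant.
ΔT = 0.2 / (16.7×10⁻⁶ × 450) = 26.61 °C.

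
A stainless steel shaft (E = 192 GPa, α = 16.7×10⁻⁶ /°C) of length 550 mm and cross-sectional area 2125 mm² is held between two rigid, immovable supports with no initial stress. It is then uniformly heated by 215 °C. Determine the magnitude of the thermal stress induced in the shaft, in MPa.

σ ≈ 689 MPa (compressive)

Because both ends are immovable the net strain is zero, and the suppressed thermal strain is αΔT = 16.7×10⁻⁶ × 215 = 3590.5×10⁻⁶.
Hence σ = E·αΔT = 192×10³ × 3590.5×10⁻⁶ = 689.4 MPa, compressive.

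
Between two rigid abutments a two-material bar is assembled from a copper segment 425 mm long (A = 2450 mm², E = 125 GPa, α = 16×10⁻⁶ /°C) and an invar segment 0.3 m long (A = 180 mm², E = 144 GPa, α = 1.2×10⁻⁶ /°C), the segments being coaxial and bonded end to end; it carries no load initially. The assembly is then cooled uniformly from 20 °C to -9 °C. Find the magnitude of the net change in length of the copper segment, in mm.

Free thermal contraction of the whole bar: Σ αᵢΔT Lᵢ = 16×10⁻⁶×29×425 + 1.2×10⁻⁶×29×300 = 0.2076 mm.
Since the ends are fixed, an axial force P builds up, equal in every segment, with P · Σ Lᵢ/(AᵢEᵢ) = δ_free.
The series flexibility is Σ Lᵢ/(AᵢEᵢ) = 425/(2450×125×10³) + 300/(180×144×10³) = 1.296×10⁻⁵ mm/N.
P = 0.2076 / 1.296×10⁻⁵ = 16020 N = 16.02 kN, tensile.
For the copper segment, free thermal change = 16×10⁻⁶×29×425 = 0.1972 mm and elastic change from P = 16020×425/(2450×125×10³) = 0.02223 mm; these oppose, so the net change is 0.175 mm (segment shortens).

|ΔL| ≈ 0.175 mm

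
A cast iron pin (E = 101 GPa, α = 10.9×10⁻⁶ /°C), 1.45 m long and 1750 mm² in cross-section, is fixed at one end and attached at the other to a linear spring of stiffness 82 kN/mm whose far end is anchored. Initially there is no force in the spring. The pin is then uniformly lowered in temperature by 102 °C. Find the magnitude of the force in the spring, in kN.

If the spring were absent the pin would shorten by αΔT L = 10.9×10⁻⁶ × 102 × 1450 = 1.612 mm.
With a force P in the spring, the elastic change of the pin is PL/(AE) and that of the spring is P/k; compatibility requires their sum to equal δ_free.
So P = δ_free / [L/(AE) + 1/k] = 1.612 / [ 1450/(1750×101×10³) + 1/(82×10³) ].
P = 1.612 / 2.04×10⁻⁵ = 79030 N.

P ≈ 79 kN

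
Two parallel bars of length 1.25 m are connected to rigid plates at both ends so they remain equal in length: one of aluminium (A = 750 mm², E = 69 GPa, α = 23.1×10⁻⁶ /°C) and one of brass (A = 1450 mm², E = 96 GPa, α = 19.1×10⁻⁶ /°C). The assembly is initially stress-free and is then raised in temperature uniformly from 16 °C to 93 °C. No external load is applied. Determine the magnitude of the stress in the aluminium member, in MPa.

σ ≈ 15.5 MPa (compressive)

The aluminium has the larger α, so on heating it would change length more than the brass if both were free. The rigid plates force a common final length, so the aluminium is put into compression and the brass into tension, with equal and opposite forces P (no external load).
Equating the net (thermal + elastic) strains gives |α₁ − α₂|·ΔT = P·[1/(A₁E₁) + 1/(A₂E₂)].
|α₁ − α₂|·ΔT = 4×10⁻⁶ × 77 = 0.000308.
1/(A₁E₁) + 1/(A₂E₂) = 1/(750×69×10³) + 1/(1450×96×10³) = 2.651×10⁻⁸ N⁻¹.
So P = 0.000308 / 2.651×10⁻⁸ = 11.62 kN.
σ_{aluminium} = P/A₁ = 11620/750 = 15.49 MPa, compressive.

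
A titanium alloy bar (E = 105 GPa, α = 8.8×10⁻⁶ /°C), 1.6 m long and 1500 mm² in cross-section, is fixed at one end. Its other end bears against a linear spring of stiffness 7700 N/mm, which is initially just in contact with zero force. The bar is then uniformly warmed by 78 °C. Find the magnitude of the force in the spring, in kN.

If the spring were absent the bar would lengthen by αΔT L = 8.8×10⁻⁶ × 78 × 1600 = 1.098 mm.
Let P be the compressive force at the spring. The bar shortens elastically by PL/(AE) and the spring compresses by P/k; together these equal δ_free.
P [ L/(AE) + 1/k ] = δ_free → P [ 1600/(1500×105×10³) + 1/(7700) ] = 1.098.
P = 1.098 / 0.00014 = 7843 N.

P ≈ 7.84 kN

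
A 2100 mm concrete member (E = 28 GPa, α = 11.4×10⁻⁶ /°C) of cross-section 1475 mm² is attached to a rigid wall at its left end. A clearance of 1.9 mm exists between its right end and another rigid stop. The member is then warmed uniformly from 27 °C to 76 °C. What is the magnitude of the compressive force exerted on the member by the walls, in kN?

P ≈ 0 kN

Free thermal elongation = αΔT L = 11.4×10⁻⁶ × 49 × 2100 = 1.173 mm.
Since δ_free = 1.17 mm is less than the 1.9 mm gap, the member never touches the wall. No axial force develops.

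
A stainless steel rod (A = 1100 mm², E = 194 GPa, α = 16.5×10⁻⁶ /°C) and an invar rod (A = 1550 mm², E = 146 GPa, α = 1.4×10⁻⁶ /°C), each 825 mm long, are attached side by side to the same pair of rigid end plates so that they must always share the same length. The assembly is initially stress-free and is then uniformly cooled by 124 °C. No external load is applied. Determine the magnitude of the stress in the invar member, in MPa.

Both members must finish at the same length. With the larger α, the stainless steel tends to over-contract; the plates restrain it, putting the stainless steel in tension and the invar in compression. With no external load the two internal forces are equal and opposite, magnitude P.
Equating the net (thermal + elastic) strains gives |α₁ − α₂|·ΔT = P·[1/(A₁E₁) + 1/(A₂E₂)].
|α₁ − α₂|·ΔT = 15.1×10⁻⁶ × 124 = 0.001872.
1/(A₁E₁) + 1/(A₂E₂) = 1/(1100×194×10³) + 1/(1550×146×10³) = 9.105×10⁻⁹ N⁻¹.
P = 0.001872 / 9.105×10⁻⁹ = 205600 N = 205.6 kN.
σ_{invar} = P/A₂ = 205600/1550 = 132.7 MPa, compressive.

σ ≈ 133 MPa (compressive)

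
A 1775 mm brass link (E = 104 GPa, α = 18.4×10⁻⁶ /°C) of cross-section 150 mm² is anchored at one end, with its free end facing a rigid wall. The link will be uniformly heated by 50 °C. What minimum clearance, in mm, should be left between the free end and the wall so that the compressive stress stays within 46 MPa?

g ≈ 0.848 mm

With no wall the link would lengthen by αΔT L = 18.4×10⁻⁶ × 50 × 1775 = 1.633 mm.
At the allowable stress the elastic shortening the wall may impose is σL/E = 46 × 1775 / (104×10³) = 0.7851 mm.
The gap must absorb the remainder: g_min = 1.633 − 0.7851 = 0.8479 mm.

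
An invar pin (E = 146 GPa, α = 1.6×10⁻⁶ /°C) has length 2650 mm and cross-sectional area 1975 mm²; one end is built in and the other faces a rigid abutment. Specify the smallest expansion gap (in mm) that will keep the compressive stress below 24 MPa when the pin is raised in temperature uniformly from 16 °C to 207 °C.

Free expansion if unrestrained: δ_free = αΔT L = 1.6×10⁻⁶ × 191 × 2650 = 0.8098 mm.
At the allowable stress the elastic shortening the wall may impose is σL/E = 24 × 2650 / (146×10³) = 0.4356 mm.
The gap must absorb the remainder: g_min = 0.8098 − 0.4356 = 0.3742 mm.

g ≈ 0.374 mm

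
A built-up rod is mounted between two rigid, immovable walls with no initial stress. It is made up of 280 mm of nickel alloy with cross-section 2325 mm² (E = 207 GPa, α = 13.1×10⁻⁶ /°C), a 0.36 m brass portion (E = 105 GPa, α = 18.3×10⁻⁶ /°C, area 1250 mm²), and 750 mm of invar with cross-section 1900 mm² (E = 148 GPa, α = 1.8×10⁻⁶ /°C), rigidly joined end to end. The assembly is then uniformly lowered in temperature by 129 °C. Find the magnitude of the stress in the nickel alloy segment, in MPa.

If the supports were absent, the total length change would be Σ αᵢΔT Lᵢ = 13.1×10⁻⁶×129×280 + 18.3×10⁻⁶×129×360 + 1.8×10⁻⁶×129×750 = 1.497 mm.
The rigid supports impose zero overall length change; the single axial force P common to all segments must satisfy P Σ Lᵢ/(AᵢEᵢ) = δ_free.
The series flexibility is Σ Lᵢ/(AᵢEᵢ) = 280/(2325×207×10³) + 360/(1250×105×10³) + 750/(1900×148×10³) = 5.992×10⁻⁶ mm/N.
Hence P = δ_free / Σ(L/AE) = 1.497/5.992×10⁻⁶ = 249.9 kN (tensile).
σ_{nickel alloy} = P / A = 249900 / 2325 = 107.5 MPa.

σ ≈ 107 MPa (tensile)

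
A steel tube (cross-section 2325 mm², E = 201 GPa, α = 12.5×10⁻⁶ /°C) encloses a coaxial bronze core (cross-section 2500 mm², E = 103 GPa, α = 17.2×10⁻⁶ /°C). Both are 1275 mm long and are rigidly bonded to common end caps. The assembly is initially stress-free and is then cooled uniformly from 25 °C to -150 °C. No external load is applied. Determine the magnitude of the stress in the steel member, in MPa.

Both members must finish at the same length. With the larger α, the bronze tends to over-contract; the plates restrain it, putting the bronze in tension and the steel in compression. With no external load the two internal forces are equal and opposite, magnitude P.
Compatibility of the two members (thermal + elastic change equal): (α₁ − α₂)ΔT = P·[1/(A₁E₁) + 1/(A₂E₂)].
|α₁ − α₂|·ΔT = 4.7×10⁻⁶ × 175 = 0.0008225.
1/(A₁E₁) + 1/(A₂E₂) = 1/(2325×201×10³) + 1/(2500×103×10³) = 6.023×10⁻⁹ N⁻¹.
So P = 0.0008225 / 6.023×10⁻⁹ = 136.6 kN.
σ_{steel} = P/A₁ = 136600/2325 = 58.73 MPa, compressive.

σ ≈ 58.7 MPa (compressive)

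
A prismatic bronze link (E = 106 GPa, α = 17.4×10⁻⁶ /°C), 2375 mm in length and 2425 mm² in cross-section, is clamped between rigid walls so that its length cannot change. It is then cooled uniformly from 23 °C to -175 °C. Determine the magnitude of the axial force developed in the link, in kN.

Full restraint means ε = 0, so the stress is σ = EαΔT = 106×10³ × 17.4×10⁻⁶ × 198 = 365.2 MPa.
P = AEαΔT = 2425 × 106×10³ × 17.4×10⁻⁶ × 198 = 885.6 kN (tensile).

P ≈ 886 kN (tensile)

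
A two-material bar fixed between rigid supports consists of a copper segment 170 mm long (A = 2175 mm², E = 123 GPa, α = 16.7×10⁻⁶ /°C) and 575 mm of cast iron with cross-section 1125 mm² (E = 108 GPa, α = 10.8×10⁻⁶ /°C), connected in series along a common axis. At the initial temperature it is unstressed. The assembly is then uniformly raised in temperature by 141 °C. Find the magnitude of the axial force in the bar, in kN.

If the supports were absent, the total length change would be Σ αᵢΔT Lᵢ = 16.7×10⁻⁶×141×170 + 10.8×10⁻⁶×141×575 = 1.276 mm.
The rigid supports impose zero overall length change; the single axial force P common to all segments must satisfy P Σ Lᵢ/(AᵢEᵢ) = δ_free.
The series flexibility is Σ Lᵢ/(AᵢEᵢ) = 170/(2175×123×10³) + 575/(1125×108×10³) = 5.368×10⁻⁶ mm/N.
So P = 1.276 / 5.368×10⁻⁶ = 237.7 kN, compressive.

P ≈ 238 kN (compressive)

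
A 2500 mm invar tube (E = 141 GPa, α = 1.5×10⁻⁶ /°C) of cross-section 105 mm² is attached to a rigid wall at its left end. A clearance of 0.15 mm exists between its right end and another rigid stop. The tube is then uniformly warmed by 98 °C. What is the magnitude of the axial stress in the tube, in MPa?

σ ≈ 12.3 MPa (compressive)

Free thermal elongation = αΔT L = 1.5×10⁻⁶ × 98 × 2500 = 0.3675 mm.
After closing the 0.15 mm clearance, 0.3675 − 0.15 = 0.2175 mm of expansion remains to be suppressed by the wall.
Compatibility: PL/(AE) = 0.2175 mm, so σ = P/A = E × (0.2175/2500) = 12.27 MPa.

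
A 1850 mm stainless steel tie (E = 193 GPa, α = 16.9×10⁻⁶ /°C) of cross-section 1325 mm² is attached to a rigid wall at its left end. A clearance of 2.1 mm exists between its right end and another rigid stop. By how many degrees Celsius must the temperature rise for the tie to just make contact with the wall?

Contact occurs when the free expansion equals the gap: αΔT L = 2.1 mm.
So ΔT = g/(αL) = 2.1/(16.9×10⁻⁶ × 1850) = 67.17 °C.

ΔT ≈ 67.2 °C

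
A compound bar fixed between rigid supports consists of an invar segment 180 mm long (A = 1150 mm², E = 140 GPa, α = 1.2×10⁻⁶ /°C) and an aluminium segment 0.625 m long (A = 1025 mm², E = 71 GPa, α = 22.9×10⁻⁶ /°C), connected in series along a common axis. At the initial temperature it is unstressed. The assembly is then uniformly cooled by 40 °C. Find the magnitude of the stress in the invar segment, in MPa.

σ ≈ 52.1 MPa (tensile)

If the supports were absent, the total length change would be Σ αᵢΔT Lᵢ = 1.2×10⁻⁶×40×180 + 22.9×10⁻⁶×40×625 = 0.5811 mm.
The rigid supports impose zero overall length change; the single axial force P common to all segments must satisfy P Σ Lᵢ/(AᵢEᵢ) = δ_free.
Σ Lᵢ/(AᵢEᵢ) = 180/(1150×140×10³) + 625/(1025×71×10³) = 9.706×10⁻⁶ mm/N.
Hence P = δ_free / Σ(L/AE) = 0.5811/9.706×10⁻⁶ = 59.87 kN (tensile).
σ_{invar} = P / A = 59870 / 1150 = 52.06 MPa.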